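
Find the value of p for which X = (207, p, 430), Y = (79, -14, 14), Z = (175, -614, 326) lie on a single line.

-814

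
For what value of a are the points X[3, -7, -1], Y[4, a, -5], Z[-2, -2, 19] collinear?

Collinearity requires XY × XZ = 0; each component is linear in a.
The x-component gives (20)a + (160) = 0, so a = -8.
The remaining components then also vanish.

-8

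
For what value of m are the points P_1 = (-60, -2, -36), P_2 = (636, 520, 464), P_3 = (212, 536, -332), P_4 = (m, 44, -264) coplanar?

Normal to plane P_1P_2P_3: n = (-423512, 342016, 232464); plane equation n·P = 16357984.
Requiring n·P_4 = 16357984: (-423512)m + (-46321792) = 16357984.
So m = -148.

-148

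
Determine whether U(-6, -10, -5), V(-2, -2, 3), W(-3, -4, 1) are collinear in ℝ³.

Yes

UV = (4, 8, 8), UW = (3, 6, 6).
UV × UW = (0, 0, 0).
The cross product vanishes, so the three points are collinear.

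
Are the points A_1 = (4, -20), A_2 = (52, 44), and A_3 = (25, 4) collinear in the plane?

No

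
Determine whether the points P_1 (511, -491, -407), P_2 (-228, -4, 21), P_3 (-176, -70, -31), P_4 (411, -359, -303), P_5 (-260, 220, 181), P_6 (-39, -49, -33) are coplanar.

The plane through P_1, P_2, P_3 has normal n = P_1P_2 × P_1P_3 = (2924, -16172, 23450) and equation n·P = -109534.
Checking the remaining points: n·P_4 = -97838, n·P_5 = -73630, n·P_6 = -95458.
Since n·P_4 = -97838 ≠ -109534, P_4 is off the plane and the points are not all coplanar.

No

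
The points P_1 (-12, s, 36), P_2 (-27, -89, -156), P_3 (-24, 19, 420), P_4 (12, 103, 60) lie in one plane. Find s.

Coplanarity ⇔ det[P_1P_2; P_1P_3; P_1P_4] = 0.
Expanding, this is linear in s: (-21816)s + (65448) = 0.
So s = 3.

3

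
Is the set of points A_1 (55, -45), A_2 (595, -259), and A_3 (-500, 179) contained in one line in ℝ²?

No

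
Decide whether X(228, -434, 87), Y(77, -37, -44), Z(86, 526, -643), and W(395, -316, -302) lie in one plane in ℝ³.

With X as base: XY = (-151, 397, -131), XZ = (-142, 960, -730), XW = (167, 118, -389).
XZ × XW = (-287300, -177148, -177076).
XY · (XZ × XW) = -3748500.
Since -3748500 ≠ 0, the four points are not coplanar.

No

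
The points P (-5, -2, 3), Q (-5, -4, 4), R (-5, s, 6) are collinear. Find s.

-8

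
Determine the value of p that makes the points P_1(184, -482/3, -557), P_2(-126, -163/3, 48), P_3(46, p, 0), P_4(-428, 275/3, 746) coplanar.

Coplanarity ⇔ det[P_1P_2; P_1P_3; P_1P_4] = 0.
Expanding, this is linear in p: (-33670)p + (-33670) = 0.
So p = -1.

-1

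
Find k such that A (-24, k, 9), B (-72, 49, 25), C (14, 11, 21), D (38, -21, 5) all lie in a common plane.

8

The points are coplanar iff AB · (AC × AD) = 0.
Expanding, this is linear in k: (-1280)k + (10240) = 0.
So k = 8.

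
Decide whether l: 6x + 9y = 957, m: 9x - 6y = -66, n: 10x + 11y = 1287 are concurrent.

The three lines meet at one point iff the augmented coefficient matrix [aᵢ bᵢ cᵢ] has rank < 3, i.e. its determinant vanishes.
Here the determinant is 0.
It vanishes, so the lines are concurrent at (44, 77).

Yes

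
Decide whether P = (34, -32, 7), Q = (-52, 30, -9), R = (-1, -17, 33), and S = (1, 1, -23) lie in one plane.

No

A normal to the plane through P, Q, R is n = PQ × PR = (1852, 2796, 880).
The plane has equation n·X = -20344. For S: n·S = -15592.
-15592 ≠ -20344, so S is off the plane.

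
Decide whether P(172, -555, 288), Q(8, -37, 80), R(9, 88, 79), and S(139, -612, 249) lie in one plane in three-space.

With P as base: PQ = (-164, 518, -208), PR = (-163, 643, -209), PS = (-33, -57, -39).
PR × PS = (-36990, 540, 30510).
PQ · (PR × PS) = 0.
The scalar triple product vanishes, so the four points are coplanar.

Yes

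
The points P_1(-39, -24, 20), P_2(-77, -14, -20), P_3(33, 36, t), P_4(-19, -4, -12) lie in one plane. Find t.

Normal to plane P_1P_2P_4: n = (480, -2016, -960); plane equation n·P = 10464.
Requiring n·P_3 = 10464: (-960)t + (-56736) = 10464.
So t = -70.

-70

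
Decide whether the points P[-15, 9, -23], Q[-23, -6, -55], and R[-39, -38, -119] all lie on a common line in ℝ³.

PQ = (-8, -15, -32), PR = (-24, -47, -96).
Comparing components 2 and 3: (-15)(-96) − (-32)(-47) = -64 ≠ 0, so PQ and PR are not parallel and the points are not collinear.

No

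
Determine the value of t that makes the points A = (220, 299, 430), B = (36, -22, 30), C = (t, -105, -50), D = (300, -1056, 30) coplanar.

Normal to plane ABD: n = (-413600, -105600, 275000); plane equation n·P = -4316400.
Requiring n·C = -4316400: (-413600)t + (-2662000) = -4316400.
So t = 4.

4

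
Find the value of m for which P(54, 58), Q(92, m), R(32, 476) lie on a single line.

Collinearity: (Q − P) must be parallel to (R − P) = (-22, 418).
Cross-multiplying the components: (m − 58)·(-22) = (38)·(418).
Solving gives m = -664.

-664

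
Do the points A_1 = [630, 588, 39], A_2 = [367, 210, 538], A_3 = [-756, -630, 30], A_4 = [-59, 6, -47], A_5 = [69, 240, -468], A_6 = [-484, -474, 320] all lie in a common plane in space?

No

The plane through A_1, A_2, A_3 has normal n = A_1A_2 × A_1A_3 = (611184, -693981, -203574) and equation n·P = -30954294.
Checking the remaining points: n·A_4 = -30655764, n·A_5 = -29111112, n·A_6 = -32009742.
Since n·A_4 = -30655764 ≠ -30954294, A_4 is off the plane and the points are not all coplanar.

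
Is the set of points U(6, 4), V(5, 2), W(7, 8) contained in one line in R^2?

No

UV = (-1, -2), UW = (1, 4).
Twice the signed area of △UVW is (-1)(4) − (-2)(1) = -2.
The area is nonzero, so the three points are not collinear.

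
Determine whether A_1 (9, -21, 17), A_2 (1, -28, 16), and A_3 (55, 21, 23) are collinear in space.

No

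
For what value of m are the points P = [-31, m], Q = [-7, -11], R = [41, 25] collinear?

The three points are collinear iff det[PQ; PR] = 0.
This determinant is linear in m: (48)m + (1392) = 0, so m = -29.

-29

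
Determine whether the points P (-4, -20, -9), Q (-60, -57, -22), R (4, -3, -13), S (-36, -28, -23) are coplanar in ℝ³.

Yes

A normal to the plane through P, Q, R is n = PQ × PR = (369, -328, -656).
The plane has equation n·X = 10988. For S: n·S = 10988.
Equal, so S lies in the plane and all four are coplanar.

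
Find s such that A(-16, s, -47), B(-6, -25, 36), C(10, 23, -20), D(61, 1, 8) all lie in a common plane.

45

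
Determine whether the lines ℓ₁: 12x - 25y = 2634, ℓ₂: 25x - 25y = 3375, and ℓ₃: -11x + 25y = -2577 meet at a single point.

Intersecting ℓ₁ and ℓ₂: solving the 2×2 system gives (x, y) = (57, -78).
Substitute into ℓ₃: (-11)(57) + (25)(-78) = -2577.
This equals -2577, so (57, -78) lies on all three lines and they are concurrent.

Yes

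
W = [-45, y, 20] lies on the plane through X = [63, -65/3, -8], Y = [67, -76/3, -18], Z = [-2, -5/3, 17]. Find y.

Coplanarity requires XY · (XZ × XW) = 0.
XY = (4, -11/3, -10), XZ = (-65, 20, 25); the triple product is linear in y with coefficient 550 and constant term -12650/3.
Setting it to zero: y = 23/3.

23/3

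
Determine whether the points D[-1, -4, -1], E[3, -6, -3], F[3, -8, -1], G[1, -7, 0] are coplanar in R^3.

Yes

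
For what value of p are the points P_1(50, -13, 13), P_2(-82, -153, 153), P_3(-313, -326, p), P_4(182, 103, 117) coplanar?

The points are coplanar iff P_1P_2 · (P_1P_3 × P_1P_4) = 0.
Expanding, this is linear in p: (-3168)p + (-1058112) = 0.
So p = -334.

-334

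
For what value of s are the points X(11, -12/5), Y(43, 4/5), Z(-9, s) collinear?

Collinearity: (Z − X) must be parallel to (Y − X) = (32, 16/5).
Cross-multiplying the components: (s − (-12/5))·(32) = (-20)·(16/5).
Solving gives s = -22/5.

-22/5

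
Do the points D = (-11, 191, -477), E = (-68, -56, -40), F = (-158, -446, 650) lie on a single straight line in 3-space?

DE = (-57, -247, 437), DF = (-147, -637, 1127).
Each component of DF is 49/19 times the corresponding component of DE, so DF = 49/19·DE and the points are collinear.

Yes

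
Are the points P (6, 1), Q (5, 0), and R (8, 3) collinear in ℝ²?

Yes

PQ = (-1, -1), PR = (2, 2).
Twice the signed area of △PQR is (-1)(2) − (-1)(2) = 0.
The triangle is degenerate (zero area), so the points are collinear.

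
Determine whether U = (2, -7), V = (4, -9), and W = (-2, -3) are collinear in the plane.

Yes

UV = (2, -2), UW = (-4, 4).
Checking proportionality: UW = -2·UV, so the vectors are parallel and the points are collinear.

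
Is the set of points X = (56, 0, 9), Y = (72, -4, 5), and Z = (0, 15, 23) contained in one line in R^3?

XY = (16, -4, -4), XZ = (-56, 15, 14).
XY × XZ = (4, 0, 16).
The cross product is nonzero, so the points do not lie on one line.

No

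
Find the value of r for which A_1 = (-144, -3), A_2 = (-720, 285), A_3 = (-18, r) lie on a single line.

The three points are collinear iff det[A_1A_2; A_1A_3] = 0.
This determinant is linear in r: (-576)r + (-38016) = 0, so r = -66.

-66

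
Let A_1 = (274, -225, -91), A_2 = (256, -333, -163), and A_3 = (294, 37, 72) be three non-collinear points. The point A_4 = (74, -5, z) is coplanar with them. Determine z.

A normal to the plane is n = A_1A_2 × A_1A_3 = (1260, 1494, -2556).
A_4 lies in the plane iff n · A_1A_4 = 0.
This gives (-2556)z + (-155916) = 0, so z = -61.

-61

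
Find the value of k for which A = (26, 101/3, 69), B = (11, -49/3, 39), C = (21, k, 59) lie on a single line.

17

Direction AB = (-15, -50, -30). From the x-coordinate of C, the parameter along the line is τ = (21 − 26)/(-15) = 1/3.
Then k = 101/3 + 1/3·(-50) = 17.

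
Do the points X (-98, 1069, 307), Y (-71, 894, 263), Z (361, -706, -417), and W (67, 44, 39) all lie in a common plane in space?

With X as base: XY = (27, -175, -44), XZ = (459, -1775, -724), XW = (165, -1025, -268).
XZ × XW = (-266400, 3552, -177600).
XY · (XZ × XW) = 0.
The scalar triple product vanishes, so the four points are coplanar.

Yes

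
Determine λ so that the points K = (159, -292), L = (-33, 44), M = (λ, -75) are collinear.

35

The three points are collinear iff det[KL; KM] = 0.
This determinant is linear in λ: (-336)λ + (11760) = 0, so λ = 35.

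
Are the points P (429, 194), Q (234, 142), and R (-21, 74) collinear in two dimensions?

Yes

PQ = (-195, -52), PR = (-450, -120).
Checking proportionality: PR = 30/13·PQ, so the vectors are parallel and the points are collinear.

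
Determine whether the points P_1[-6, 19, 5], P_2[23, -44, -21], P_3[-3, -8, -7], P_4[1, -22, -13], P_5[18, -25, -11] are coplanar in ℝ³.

The plane through P_1, P_2, P_3 has normal n = P_1P_2 × P_1P_3 = (54, 270, -594) and equation n·P = 1836.
Checking the remaining points: n·P_4 = 1836, n·P_5 = 756.
Since n·P_5 = 756 ≠ 1836, P_5 is off the plane and the points are not all coplanar.

No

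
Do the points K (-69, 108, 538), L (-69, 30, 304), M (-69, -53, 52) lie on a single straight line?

KL = (0, -78, -234), KM = (0, -161, -486).
Comparing components 2 and 3: (-78)(-486) − (-234)(-161) = 234 ≠ 0, so KL and KM are not parallel and the points are not collinear.

No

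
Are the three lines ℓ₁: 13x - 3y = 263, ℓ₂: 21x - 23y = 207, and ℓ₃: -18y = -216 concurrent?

Yes

Lines aᵢx + bᵢy = cᵢ with pairwise distinct directions are concurrent exactly when det[aᵢ bᵢ cᵢ] = 0.
Here the determinant is 0.
It vanishes, so the lines are concurrent at (23, 12).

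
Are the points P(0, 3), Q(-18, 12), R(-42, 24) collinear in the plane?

PQ = (-18, 9), PR = (-42, 21).
det[PQ; PR] = (-18)(21) − (9)(-42) = 0.
The determinant is zero, so the points are collinear.

Yes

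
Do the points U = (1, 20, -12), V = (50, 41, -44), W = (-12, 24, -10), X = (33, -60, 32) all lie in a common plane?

No

The four points are coplanar iff the 3×3 determinant with rows UV, UW, UX is zero.
Rows: (49, 21, -32), (-13, 4, 2), (32, -80, 44).
Expanding along the first row: (49)(336) − (21)(-636) + (-32)(912) = 636.
Nonzero ⇒ not coplanar.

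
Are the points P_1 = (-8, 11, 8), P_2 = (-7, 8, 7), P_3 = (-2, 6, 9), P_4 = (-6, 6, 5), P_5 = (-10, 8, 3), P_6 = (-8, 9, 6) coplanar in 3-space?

No

The plane through P_1, P_2, P_3 has normal n = P_1P_2 × P_1P_3 = (-8, -7, 13) and equation n·P = 91.
Checking the remaining points: n·P_4 = 71, n·P_5 = 63, n·P_6 = 79.
Since n·P_4 = 71 ≠ 91, P_4 is off the plane and the points are not all coplanar.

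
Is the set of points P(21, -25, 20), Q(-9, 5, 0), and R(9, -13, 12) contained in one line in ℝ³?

Yes

PQ = (-30, 30, -20), PR = (-12, 12, -8).
Each component of PR is 2/5 times the corresponding component of PQ, so PR = 2/5·PQ and the points are collinear.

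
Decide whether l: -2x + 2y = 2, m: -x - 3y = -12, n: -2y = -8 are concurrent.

Intersecting l and m: solving the 2×2 system gives (x, y) = (9/4, 13/4).
Substitute into n: (0)(9/4) + (-2)(13/4) = -13/2.
But n requires -8 ≠ -13/2, so the three lines have no common point.

No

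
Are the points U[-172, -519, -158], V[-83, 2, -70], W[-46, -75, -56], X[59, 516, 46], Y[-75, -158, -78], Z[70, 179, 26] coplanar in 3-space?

The plane through U, V, W has normal n = UV × UW = (14070, 2010, -26130) and equation n·P = 665310.
Checking the remaining points: n·X = 665310, n·Y = 665310, n·Z = 665310.
All equal 665310, so all 6 points lie in one plane.

Yes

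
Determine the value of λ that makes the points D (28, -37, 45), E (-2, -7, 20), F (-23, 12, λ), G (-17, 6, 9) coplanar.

Coplanarity ⇔ det[DE; DF; DG] = 0.
Expanding, this is linear in λ: (-60)λ + (240) = 0.
So λ = 4.

4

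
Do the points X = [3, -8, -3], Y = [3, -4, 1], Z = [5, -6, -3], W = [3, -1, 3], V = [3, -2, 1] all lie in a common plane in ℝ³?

No

The plane through X, Y, Z has normal n = XY × XZ = (-8, 8, -8) and equation n·P = -64.
Checking the remaining points: n·W = -56, n·V = -48.
Since n·W = -56 ≠ -64, W is off the plane and the points are not all coplanar.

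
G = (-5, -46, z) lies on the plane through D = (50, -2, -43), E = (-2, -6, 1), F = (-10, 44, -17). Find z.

23

The plane through D, E, F has equation −2128x − 1288y − 2632z = 9352.
Substituting G: (-2632)z + (69888) = 9352, so z = 23.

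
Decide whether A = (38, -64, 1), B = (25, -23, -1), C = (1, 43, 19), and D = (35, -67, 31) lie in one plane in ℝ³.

Yes

The four points are coplanar iff the 3×3 determinant with rows AB, AC, AD is zero.
Rows: (-13, 41, -2), (-37, 107, 18), (-3, -3, 30).
Expanding along the first row: (-13)(3264) − (41)(-1056) + (-2)(432) = 0.
Zero determinant ⇒ coplanar.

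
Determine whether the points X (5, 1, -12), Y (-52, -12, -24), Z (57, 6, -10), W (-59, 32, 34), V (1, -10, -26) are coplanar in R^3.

Yes

The plane through X, Y, Z has normal n = XY × XZ = (34, -510, 391) and equation n·P = -5032.
Checking the remaining points: n·W = -5032, n·V = -5032.
All equal -5032, so all 5 points lie in one plane.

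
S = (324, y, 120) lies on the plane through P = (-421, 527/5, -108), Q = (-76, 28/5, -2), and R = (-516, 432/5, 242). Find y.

Coplanarity requires PQ · (PR × PS) = 0.
PQ = (345, -499/5, 106), PR = (-95, -19, 350); the triple product is linear in y with coefficient -130820 and constant term -14390200.
Setting it to zero: y = -110.

-110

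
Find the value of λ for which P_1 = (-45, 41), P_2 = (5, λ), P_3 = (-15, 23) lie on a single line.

The three points are collinear iff det[P_1P_2; P_1P_3] = 0.
This determinant is linear in λ: (-30)λ + (330) = 0, so λ = 11.

11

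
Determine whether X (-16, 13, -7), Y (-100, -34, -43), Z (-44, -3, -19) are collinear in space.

No

XY = (-84, -47, -36), XZ = (-28, -16, -12).
Comparing components 2 and 3: (-47)(-12) − (-36)(-16) = -12 ≠ 0, so XY and XZ are not parallel and the points are not collinear.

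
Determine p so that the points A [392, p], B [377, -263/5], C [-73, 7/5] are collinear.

Collinearity: (A − B) must be parallel to (C − B) = (-450, 54).
Cross-multiplying the components: (p − (-263/5))·(-450) = (15)·(54).
Solving gives p = -272/5.

-272/5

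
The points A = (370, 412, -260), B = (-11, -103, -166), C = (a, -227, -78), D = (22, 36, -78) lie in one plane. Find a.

-143

The points are coplanar iff AB · (AC × AD) = 0.
Expanding, this is linear in a: (58386)a + (8349198) = 0.
So a = -143.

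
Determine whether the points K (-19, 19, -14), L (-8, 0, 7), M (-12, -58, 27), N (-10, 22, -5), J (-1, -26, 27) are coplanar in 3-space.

No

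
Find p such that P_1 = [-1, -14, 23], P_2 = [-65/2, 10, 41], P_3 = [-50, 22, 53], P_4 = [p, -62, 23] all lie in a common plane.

The points are coplanar iff P_1P_2 · (P_1P_3 × P_1P_4) = 0.
Expanding, this is linear in p: (72)p + (-2952) = 0.
So p = 41.

41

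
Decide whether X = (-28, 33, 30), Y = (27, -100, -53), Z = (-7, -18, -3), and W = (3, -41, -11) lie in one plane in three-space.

Yes

The four points are coplanar iff the 3×3 determinant with rows XY, XZ, XW is zero.
Rows: (55, -133, -83), (21, -51, -33), (31, -74, -41).
Expanding along the first row: (55)(-351) − (-133)(162) + (-83)(27) = 0.
Zero determinant ⇒ coplanar.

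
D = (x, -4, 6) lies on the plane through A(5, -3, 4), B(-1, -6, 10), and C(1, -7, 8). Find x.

A normal to the plane is n = AB × AC = (12, 0, 12).
D lies in the plane iff n · AD = 0.
This gives (12)x + (-36) = 0, so x = 3.

3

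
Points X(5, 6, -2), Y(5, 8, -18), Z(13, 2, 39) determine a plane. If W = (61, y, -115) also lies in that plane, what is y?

28

A normal to the plane is n = XY × XZ = (18, -128, -16).
W lies in the plane iff n · XW = 0.
This gives (-128)y + (3584) = 0, so y = 28.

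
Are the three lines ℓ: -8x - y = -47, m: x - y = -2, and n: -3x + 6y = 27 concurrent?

Intersecting ℓ and m: solving the 2×2 system gives (x, y) = (5, 7).
Substitute into n: (-3)(5) + (6)(7) = 27.
This equals 27, so (5, 7) lies on all three lines and they are concurrent.

Yes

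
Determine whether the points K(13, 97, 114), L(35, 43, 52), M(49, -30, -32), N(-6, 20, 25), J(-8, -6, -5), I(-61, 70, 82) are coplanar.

Yes

The plane through K, L, M has normal n = KL × KM = (10, 980, -850) and equation n·P = -1710.
Checking the remaining points: n·N = -1710, n·J = -1710, n·I = -1710.
All equal -1710, so all 6 points lie in one plane.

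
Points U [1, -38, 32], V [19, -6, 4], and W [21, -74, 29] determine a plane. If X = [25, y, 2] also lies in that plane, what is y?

The plane through U, V, W has equation −1104x − 506y − 1288z = -23092.
Substituting X: (-506)y + (-30176) = -23092, so y = -14.

-14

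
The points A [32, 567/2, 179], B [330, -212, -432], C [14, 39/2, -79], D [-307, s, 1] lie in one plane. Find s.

-23

Normal to plane ABC: n = (-33465, 87882, -87591); plane equation n·P = 8164878.
Requiring n·D = 8164878: (87882)s + (10186164) = 8164878.
So s = -23.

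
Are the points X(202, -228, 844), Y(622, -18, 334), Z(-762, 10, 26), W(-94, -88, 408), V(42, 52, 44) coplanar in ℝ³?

Yes

The plane through X, Y, Z has normal n = XY × XZ = (-50400, 835200, 302400) and equation n·P = 54619200.
Checking the remaining points: n·W = 54619200, n·V = 54619200.
All equal 54619200, so all 5 points lie in one plane.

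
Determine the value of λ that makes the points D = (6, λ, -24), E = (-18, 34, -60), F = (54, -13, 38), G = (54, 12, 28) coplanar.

Coplanarity ⇔ det[DE; DF; DG] = 0.
Expanding, this is linear in λ: (-720)λ + (7200) = 0.
So λ = 10.

10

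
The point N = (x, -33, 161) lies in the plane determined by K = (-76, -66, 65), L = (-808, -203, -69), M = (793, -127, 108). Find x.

842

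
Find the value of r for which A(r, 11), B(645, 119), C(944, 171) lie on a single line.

The three points are collinear iff det[AB; AC] = 0.
This determinant is linear in r: (-52)r + (1248) = 0, so r = 24.

24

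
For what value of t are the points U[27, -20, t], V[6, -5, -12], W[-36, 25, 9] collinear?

-45/2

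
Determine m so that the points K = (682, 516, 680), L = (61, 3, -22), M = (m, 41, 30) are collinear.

Direction KL = (-621, -513, -702). From the y-coordinate of M, the parameter along the line is τ = (41 − 516)/(-513) = 25/27.
Then m = 682 + 25/27·(-621) = 107.

107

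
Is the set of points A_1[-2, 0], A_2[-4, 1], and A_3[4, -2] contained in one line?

No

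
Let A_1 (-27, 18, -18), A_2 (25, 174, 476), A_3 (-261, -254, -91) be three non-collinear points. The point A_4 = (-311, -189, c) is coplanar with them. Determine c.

509

The plane through A_1, A_2, A_3 has equation 122980x − 111800y + 22360z = -5735340.
Substituting A_4: (22360)c + (-17116580) = -5735340, so c = 509.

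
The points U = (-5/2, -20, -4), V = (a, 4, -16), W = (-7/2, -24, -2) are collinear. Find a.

7/2

Direction UW = (-1, -4, 2). From the y-coordinate of V, the parameter along the line is τ = (4 − (-20))/(-4) = -6.
Then a = (-5/2) + (-6)·(-1) = 7/2.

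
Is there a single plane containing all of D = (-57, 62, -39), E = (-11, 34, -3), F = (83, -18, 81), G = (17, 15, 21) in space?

A normal to the plane through D, E, F is n = DE × DF = (-480, -480, 240).
The plane has equation n·P = -11760. For G: n·G = -10320.
-10320 ≠ -11760, so G is off the plane.

No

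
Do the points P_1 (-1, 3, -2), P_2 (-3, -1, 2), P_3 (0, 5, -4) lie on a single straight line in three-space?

P_1P_2 = (-2, -4, 4), P_1P_3 = (1, 2, -2).
Each component of P_1P_3 is -1/2 times the corresponding component of P_1P_2, so P_1P_3 = -1/2·P_1P_2 and the points are collinear.

Yes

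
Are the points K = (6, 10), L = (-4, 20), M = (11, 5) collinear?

KL = (-10, 10), KM = (5, -5).
Checking proportionality: KM = -1/2·KL, so the vectors are parallel and the points are collinear.

Yes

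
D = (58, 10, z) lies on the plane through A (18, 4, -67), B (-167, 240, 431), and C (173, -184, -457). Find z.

-15

The plane through A, B, C has equation 1584x + 5040y − 1800z = 169272.
Substituting D: (-1800)z + (142272) = 169272, so z = -15.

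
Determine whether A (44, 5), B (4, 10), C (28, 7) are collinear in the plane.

AB = (-40, 5), AC = (-16, 2).
det[AB; AC] = (-40)(2) − (5)(-16) = 0.
The determinant is zero, so the points are collinear.

Yes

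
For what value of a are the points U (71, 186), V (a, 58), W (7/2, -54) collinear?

Collinearity: (V − U) must be parallel to (W − U) = (-135/2, -240).
Cross-multiplying the components: (a − 71)·(-240) = (-128)·(-135/2).
Solving gives a = 35.

35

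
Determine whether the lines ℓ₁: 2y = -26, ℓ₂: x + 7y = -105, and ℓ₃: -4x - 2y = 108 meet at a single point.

No

Lines aᵢx + bᵢy = cᵢ with pairwise distinct directions are concurrent exactly when det[aᵢ bᵢ cᵢ] = 0.
Here the determinant is -52.
Nonzero, so no common point exists.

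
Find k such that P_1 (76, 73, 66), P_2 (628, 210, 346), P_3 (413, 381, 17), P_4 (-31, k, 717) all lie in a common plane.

-673

Normal to plane P_1P_2P_3: n = (-92953, 121408, 123847); plane equation n·P = 9972258.
Requiring n·P_4 = 9972258: (121408)k + (91679842) = 9972258.
So k = -673.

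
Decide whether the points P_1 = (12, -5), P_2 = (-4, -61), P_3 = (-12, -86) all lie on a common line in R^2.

No

P_1P_2 = (-16, -56), P_1P_3 = (-24, -81).
If collinear, P_1P_3 would be a scalar multiple of P_1P_2. But (-16)·(-81) ≠ (-56)·(-24) (difference -48), so they are not parallel; the points are not collinear.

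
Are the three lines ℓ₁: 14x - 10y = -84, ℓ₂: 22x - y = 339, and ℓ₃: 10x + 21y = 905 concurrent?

Lines aᵢx + bᵢy = cᵢ with pairwise distinct directions are concurrent exactly when det[aᵢ bᵢ cᵢ] = 0.
Here the determinant is 13216.
Nonzero, so no common point exists.

No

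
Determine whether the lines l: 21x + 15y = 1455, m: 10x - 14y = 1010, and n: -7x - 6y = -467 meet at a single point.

Intersecting l and m: solving the 2×2 system gives (x, y) = (80, -15).
Substitute into n: (-7)(80) + (-6)(-15) = -470.
But n requires -467 ≠ -470, so the three lines have no common point.

No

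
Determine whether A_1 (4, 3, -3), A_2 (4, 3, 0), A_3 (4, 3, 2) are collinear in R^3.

Yes

A_1A_2 = (0, 0, 3), A_1A_3 = (0, 0, 5).
A_1A_2 × A_1A_3 = (0, 0, 0).
The cross product vanishes, so the three points are collinear.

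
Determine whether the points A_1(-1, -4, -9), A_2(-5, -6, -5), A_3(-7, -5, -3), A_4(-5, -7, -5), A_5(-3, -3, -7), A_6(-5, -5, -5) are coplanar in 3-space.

The plane through A_1, A_2, A_3 has normal n = A_1A_2 × A_1A_3 = (-8, 0, -8) and equation n·P = 80.
Checking the remaining points: n·A_4 = 80, n·A_5 = 80, n·A_6 = 80.
All equal 80, so all 6 points lie in one plane.

Yes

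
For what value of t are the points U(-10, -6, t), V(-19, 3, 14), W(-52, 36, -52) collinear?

32

Collinearity requires UV × UW = 0; each component is linear in t.
The x-component gives (33)t + (-1056) = 0, so t = 32.
The remaining components then also vanish.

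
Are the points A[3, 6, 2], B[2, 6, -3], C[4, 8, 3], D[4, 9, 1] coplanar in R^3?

Yes

The four points are coplanar iff the 3×3 determinant with rows AB, AC, AD is zero.
Rows: (-1, 0, -5), (1, 2, 1), (1, 3, -1).
Expanding along the first row: (-1)(-5) − (0)(-2) + (-5)(1) = 0.
Zero determinant ⇒ coplanar.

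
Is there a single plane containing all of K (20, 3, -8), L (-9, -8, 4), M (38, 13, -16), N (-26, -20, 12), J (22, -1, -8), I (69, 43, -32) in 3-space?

The plane through K, L, M has normal n = KL × KM = (-32, -16, -92) and equation n·P = 48.
Checking the remaining points: n·N = 48, n·J = 48, n·I = 48.
All equal 48, so all 6 points lie in one plane.

Yes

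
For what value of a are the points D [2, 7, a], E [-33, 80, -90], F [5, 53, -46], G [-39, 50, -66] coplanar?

-6

The points are coplanar iff DE · (DF × DG) = 0.
Expanding, this is linear in a: (1302)a + (7812) = 0.
So a = -6.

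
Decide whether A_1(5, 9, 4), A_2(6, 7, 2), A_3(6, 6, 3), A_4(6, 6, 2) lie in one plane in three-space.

No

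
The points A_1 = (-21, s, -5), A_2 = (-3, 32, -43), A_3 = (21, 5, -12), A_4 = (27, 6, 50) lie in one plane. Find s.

61

The points are coplanar iff A_1A_2 · (A_1A_3 × A_1A_4) = 0.
Expanding, this is linear in s: (1302)s + (-79422) = 0.
So s = 61.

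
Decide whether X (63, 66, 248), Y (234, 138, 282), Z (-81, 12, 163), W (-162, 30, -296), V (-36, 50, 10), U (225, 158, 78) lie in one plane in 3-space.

The plane through X, Y, Z has normal n = XY × XZ = (-4284, 9639, 1134) and equation n·P = 647514.
Checking the remaining points: n·W = 647514, n·V = 647514, n·U = 647514.
All equal 647514, so all 6 points lie in one plane.

Yes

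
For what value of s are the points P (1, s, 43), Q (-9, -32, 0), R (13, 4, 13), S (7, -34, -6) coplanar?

The points are coplanar iff PQ · (PR × PS) = 0.
Expanding, this is linear in s: (-340)s + (17680) = 0.
So s = 52.

52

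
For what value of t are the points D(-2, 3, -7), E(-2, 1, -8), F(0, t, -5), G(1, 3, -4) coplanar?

Coplanarity ⇔ det[DE; DF; DG] = 0.
Expanding, this is linear in t: (3)t + (-9) = 0.
So t = 3.

3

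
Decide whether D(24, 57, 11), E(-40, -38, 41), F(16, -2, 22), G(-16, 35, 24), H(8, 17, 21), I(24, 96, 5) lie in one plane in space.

Yes

The plane through D, E, F has normal n = DE × DF = (725, 464, 3016) and equation n·P = 77024.
Checking the remaining points: n·G = 77024, n·H = 77024, n·I = 77024.
All equal 77024, so all 6 points lie in one plane.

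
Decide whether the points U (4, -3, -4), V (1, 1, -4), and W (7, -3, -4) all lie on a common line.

No

UV = (-3, 4, 0), UW = (3, 0, 0).
Comparing components 1 and 2: (-3)(0) − (4)(3) = -12 ≠ 0, so UV and UW are not parallel and the points are not collinear.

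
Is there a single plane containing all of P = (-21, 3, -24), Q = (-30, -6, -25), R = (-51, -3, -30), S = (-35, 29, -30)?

Yes

A normal to the plane through P, Q, R is n = PQ × PR = (48, -24, -216).
The plane has equation n·X = 4104. For S: n·S = 4104.
Equal, so S lies in the plane and all four are coplanar.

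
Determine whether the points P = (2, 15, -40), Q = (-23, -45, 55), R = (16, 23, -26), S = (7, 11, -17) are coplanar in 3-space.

The four points are coplanar iff the 3×3 determinant with rows PQ, PR, PS is zero.
Rows: (-25, -60, 95), (14, 8, 14), (5, -4, 23).
Expanding along the first row: (-25)(240) − (-60)(252) + (95)(-96) = 0.
Zero determinant ⇒ coplanar.

Yes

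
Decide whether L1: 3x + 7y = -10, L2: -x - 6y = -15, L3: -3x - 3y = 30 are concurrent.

Yes

Intersecting L1 and L2: solving the 2×2 system gives (x, y) = (-15, 5).
Substitute into L3: (-3)(-15) + (-3)(5) = 30.
This equals 30, so (-15, 5) lies on all three lines and they are concurrent.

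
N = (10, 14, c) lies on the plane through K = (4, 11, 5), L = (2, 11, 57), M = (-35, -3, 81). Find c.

The plane through K, L, M has equation 728x − 1876y + 28z = -17584.
Substituting N: (28)c + (-18984) = -17584, so c = 50.

50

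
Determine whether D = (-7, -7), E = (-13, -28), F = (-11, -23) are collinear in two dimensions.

DE = (-6, -21), DF = (-4, -16).
If collinear, DF would be a scalar multiple of DE. But (-6)·(-16) ≠ (-21)·(-4) (difference 12), so they are not parallel; the points are not collinear.

No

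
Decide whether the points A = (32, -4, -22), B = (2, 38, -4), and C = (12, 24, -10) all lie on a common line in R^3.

Yes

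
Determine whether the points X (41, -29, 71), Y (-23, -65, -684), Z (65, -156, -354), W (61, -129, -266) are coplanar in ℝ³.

No

The four points are coplanar iff the 3×3 determinant with rows XY, XZ, XW is zero.
Rows: (-64, -36, -755), (24, -127, -425), (20, -100, -337).
Expanding along the first row: (-64)(299) − (-36)(412) + (-755)(140) = -110004.
Nonzero ⇒ not coplanar.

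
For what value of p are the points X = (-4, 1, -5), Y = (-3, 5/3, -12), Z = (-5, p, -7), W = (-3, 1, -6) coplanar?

4/3

Coplanarity ⇔ det[XY; XZ; XW] = 0.
Expanding, this is linear in p: (6)p + (-8) = 0.
So p = 4/3.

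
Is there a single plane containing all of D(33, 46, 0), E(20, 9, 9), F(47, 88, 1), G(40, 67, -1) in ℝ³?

No

A normal to the plane through D, E, F is n = DE × DF = (-415, 139, -28).
The plane has equation n·P = -7301. For G: n·G = -7259.
-7259 ≠ -7301, so G is off the plane.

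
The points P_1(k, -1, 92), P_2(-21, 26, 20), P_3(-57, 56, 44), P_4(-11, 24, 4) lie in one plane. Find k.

The points are coplanar iff P_1P_2 · (P_1P_3 × P_1P_4) = 0.
Expanding, this is linear in k: (432)k + (16416) = 0.
So k = -38.

-38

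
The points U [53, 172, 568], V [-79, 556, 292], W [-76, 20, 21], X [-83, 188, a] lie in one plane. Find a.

Coplanarity ⇔ det[UV; UW; UX] = 0.
Expanding, this is linear in a: (69600)a + (-5846400) = 0.
So a = 84.

84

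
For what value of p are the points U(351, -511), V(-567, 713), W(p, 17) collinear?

The three points are collinear iff det[UV; UW] = 0.
This determinant is linear in p: (-1224)p + (-55080) = 0, so p = -45.

-45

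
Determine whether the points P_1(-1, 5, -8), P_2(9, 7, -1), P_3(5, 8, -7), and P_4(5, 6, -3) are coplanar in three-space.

A normal to the plane through P_1, P_2, P_3 is n = P_1P_2 × P_1P_3 = (-19, 32, 18).
The plane has equation n·P = 35. For P_4: n·P_4 = 43.
43 ≠ 35, so P_4 is off the plane.

No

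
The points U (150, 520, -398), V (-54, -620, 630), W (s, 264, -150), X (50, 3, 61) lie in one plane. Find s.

Normal to plane UVX: n = (8216, -9164, -8532); plane equation n·P = -137144.
Requiring n·W = -137144: (8216)s + (-1139496) = -137144.
So s = 122.

122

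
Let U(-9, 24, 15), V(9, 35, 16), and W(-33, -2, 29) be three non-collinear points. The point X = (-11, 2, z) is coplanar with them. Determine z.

The plane through U, V, W has equation 180x − 276y − 204z = -11304.
Substituting X: (-204)z + (-2532) = -11304, so z = 43.

43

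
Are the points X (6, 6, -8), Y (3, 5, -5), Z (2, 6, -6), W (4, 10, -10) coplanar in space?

No

With X as base: XY = (-3, -1, 3), XZ = (-4, 0, 2), XW = (-2, 4, -2).
XZ × XW = (-8, -12, -16).
XY · (XZ × XW) = -12.
Since -12 ≠ 0, the four points are not coplanar.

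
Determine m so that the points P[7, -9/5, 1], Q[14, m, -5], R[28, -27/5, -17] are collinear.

-3

Collinearity requires PQ × PR = 0; each component is linear in m.
The x-component gives (-18)m + (-54) = 0, so m = -3.
The remaining components then also vanish.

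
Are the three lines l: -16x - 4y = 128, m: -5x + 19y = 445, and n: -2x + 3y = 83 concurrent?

No

Intersecting l and m: solving the 2×2 system gives (x, y) = (-13, 20).
Substitute into n: (-2)(-13) + (3)(20) = 86.
But n requires 83 ≠ 86, so the three lines have no common point.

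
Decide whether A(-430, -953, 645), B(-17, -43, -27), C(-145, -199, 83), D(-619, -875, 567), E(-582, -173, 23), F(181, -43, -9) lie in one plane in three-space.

The plane through A, B, C has normal n = AB × AC = (-4732, 40586, 52052) and equation n·P = -3070158.
Checking the remaining points: n·D = -3070158, n·E = -3070158, n·F = -3070158.
All equal -3070158, so all 6 points lie in one plane.

Yes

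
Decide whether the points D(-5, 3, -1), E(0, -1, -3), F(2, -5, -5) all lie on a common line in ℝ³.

No

DE = (5, -4, -2), DF = (7, -8, -4).
DE × DF = (0, 6, -12).
The cross product is nonzero, so the points do not lie on one line.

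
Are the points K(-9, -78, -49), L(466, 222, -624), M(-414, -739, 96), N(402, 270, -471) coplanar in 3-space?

With K as base: KL = (475, 300, -575), KM = (-405, -661, 145), KN = (411, 348, -422).
KM × KN = (228482, -111315, 130731).
KL · (KM × KN) = -35875.
Since -35875 ≠ 0, the four points are not coplanar.

No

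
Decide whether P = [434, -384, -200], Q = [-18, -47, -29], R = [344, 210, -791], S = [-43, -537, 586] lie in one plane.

The four points are coplanar iff the 3×3 determinant with rows PQ, PR, PS is zero.
Rows: (-452, 337, 171), (-90, 594, -591), (-477, -153, 786).
Expanding along the first row: (-452)(376461) − (337)(-352647) + (171)(297108) = -512865.
Nonzero ⇒ not coplanar.

No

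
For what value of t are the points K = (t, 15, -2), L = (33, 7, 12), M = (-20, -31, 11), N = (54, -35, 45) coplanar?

The points are coplanar iff KL · (KM × KN) = 0.
Expanding, this is linear in t: (1296)t + (-14256) = 0.
So t = 11.

11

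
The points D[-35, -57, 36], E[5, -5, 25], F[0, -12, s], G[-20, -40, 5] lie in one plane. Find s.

Normal to plane DEG: n = (-1425, 1075, -100); plane equation n·P = -15000.
Requiring n·F = -15000: (-100)s + (-12900) = -15000.
So s = 21.

21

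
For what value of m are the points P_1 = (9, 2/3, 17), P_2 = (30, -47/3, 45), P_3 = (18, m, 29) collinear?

-19/3

Direction P_1P_2 = (21, -49/3, 28). From the x-coordinate of P_3, the parameter along the line is τ = (18 − 9)/21 = 3/7.
Then m = 2/3 + 3/7·(-49/3) = -19/3.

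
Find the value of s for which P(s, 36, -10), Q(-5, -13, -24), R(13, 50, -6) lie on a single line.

9

Direction QR = (18, 63, 18). From the y-coordinate of P, the parameter along the line is τ = (36 − (-13))/63 = 7/9.
Then s = (-5) + 7/9·(18) = 9.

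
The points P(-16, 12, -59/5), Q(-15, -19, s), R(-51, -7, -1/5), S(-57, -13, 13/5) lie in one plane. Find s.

-14/5

Normal to plane PRS: n = (82/5, 142/5, 96); plane equation n·X = -5272/5.
Requiring n·Q = -5272/5: (96)s + (-3928/5) = -5272/5.
So s = -14/5.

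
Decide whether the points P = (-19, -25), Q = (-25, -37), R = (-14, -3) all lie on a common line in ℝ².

No

PQ = (-6, -12), PR = (5, 22).
Twice the signed area of △PQR is (-6)(22) − (-12)(5) = -72.
The area is nonzero, so the three points are not collinear.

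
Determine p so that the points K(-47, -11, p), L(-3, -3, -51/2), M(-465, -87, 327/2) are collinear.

-15/2

Direction LM = (-462, -84, 189). From the x-coordinate of K, the parameter along the line is τ = (-47 − (-3))/(-462) = 2/21.
Then p = (-51/2) + 2/21·(189) = -15/2.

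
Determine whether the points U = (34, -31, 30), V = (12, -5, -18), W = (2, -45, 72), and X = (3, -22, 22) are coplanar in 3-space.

Yes

The four points are coplanar iff the 3×3 determinant with rows UV, UW, UX is zero.
Rows: (-22, 26, -48), (-32, -14, 42), (-31, 9, -8).
Expanding along the first row: (-22)(-266) − (26)(1558) + (-48)(-722) = 0.
Zero determinant ⇒ coplanar.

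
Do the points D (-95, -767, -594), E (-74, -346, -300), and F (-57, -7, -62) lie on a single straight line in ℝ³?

No

DE = (21, 421, 294), DF = (38, 760, 532).
Comparing components 2 and 3: (421)(532) − (294)(760) = 532 ≠ 0, so DE and DF are not parallel and the points are not collinear.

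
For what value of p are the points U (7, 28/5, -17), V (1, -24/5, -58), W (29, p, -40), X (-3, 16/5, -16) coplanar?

Normal to plane UVX: n = (-544/5, 416, -448/5); plane equation n·P = 15456/5.
Requiring n·W = 15456/5: (416)p + (2144/5) = 15456/5.
So p = 32/5.

32/5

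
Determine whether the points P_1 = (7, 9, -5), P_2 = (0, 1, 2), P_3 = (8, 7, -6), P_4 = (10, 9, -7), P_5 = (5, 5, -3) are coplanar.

No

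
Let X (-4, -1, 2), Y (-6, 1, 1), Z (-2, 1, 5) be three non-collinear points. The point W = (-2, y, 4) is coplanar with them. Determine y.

Coplanarity requires XY · (XZ × XW) = 0.
XY = (-2, 2, -1), XZ = (2, 2, 3); the triple product is linear in y with coefficient 4 and constant term 4.
Setting it to zero: y = -1.

-1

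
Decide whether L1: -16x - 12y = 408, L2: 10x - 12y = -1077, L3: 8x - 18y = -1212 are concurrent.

No

Lines aᵢx + bᵢy = cᵢ with pairwise distinct directions are concurrent exactly when det[aᵢ bᵢ cᵢ] = 0.
Here the determinant is 1152.
Nonzero, so no common point exists.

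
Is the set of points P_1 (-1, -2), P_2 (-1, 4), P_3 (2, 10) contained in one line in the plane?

P_1P_2 = (0, 6), P_1P_3 = (3, 12).
If collinear, P_1P_3 would be a scalar multiple of P_1P_2. But (0)·(12) ≠ (6)·(3) (difference -18), so they are not parallel; the points are not collinear.

No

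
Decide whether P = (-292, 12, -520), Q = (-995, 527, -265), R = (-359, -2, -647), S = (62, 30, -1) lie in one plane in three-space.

With P as base: PQ = (-703, 515, 255), PR = (-67, -14, -127), PS = (354, 18, 519).
PR × PS = (-4980, -10185, 3750).
PQ · (PR × PS) = -788085.
Since -788085 ≠ 0, the four points are not coplanar.

No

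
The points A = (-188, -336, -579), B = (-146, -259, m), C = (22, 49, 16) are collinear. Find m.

Collinearity requires AB × AC = 0; each component is linear in m.
The x-component gives (-385)m + (-177100) = 0, so m = -460.
The remaining components then also vanish.

-460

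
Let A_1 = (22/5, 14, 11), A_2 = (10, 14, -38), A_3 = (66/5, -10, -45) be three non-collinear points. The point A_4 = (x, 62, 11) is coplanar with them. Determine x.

-2/5

The plane through A_1, A_2, A_3 has equation −1176x − (588/5)y − (672/5)z = -41496/5.
Substituting A_4: (-1176)x + (-43848/5) = -41496/5, so x = -2/5.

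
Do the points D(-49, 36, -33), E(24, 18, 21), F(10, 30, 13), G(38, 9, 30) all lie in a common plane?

No

With D as base: DE = (73, -18, 54), DF = (59, -6, 46), DG = (87, -27, 63).
DF × DG = (864, 285, -1071).
DE · (DF × DG) = 108.
Since 108 ≠ 0, the four points are not coplanar.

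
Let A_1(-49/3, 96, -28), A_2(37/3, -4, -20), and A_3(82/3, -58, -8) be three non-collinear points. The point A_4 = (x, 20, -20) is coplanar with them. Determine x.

Coplanarity requires A_1A_2 · (A_1A_3 × A_1A_4) = 0.
A_1A_2 = (86/3, -100, 8), A_1A_3 = (131/3, -154, 20); the triple product is linear in x with coefficient -768 and constant term 4096.
Setting it to zero: x = 16/3.

16/3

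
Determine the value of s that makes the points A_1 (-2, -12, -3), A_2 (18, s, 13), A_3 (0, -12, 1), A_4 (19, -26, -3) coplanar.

-20

The points are coplanar iff A_1A_2 · (A_1A_3 × A_1A_4) = 0.
Expanding, this is linear in s: (84)s + (1680) = 0.
So s = -20.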